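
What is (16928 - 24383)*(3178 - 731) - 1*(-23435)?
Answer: -18218950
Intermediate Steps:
(16928 - 24383)*(3178 - 731) - 1*(-23435) = -7455*2447 + 23435 = -18242385 + 23435 = -18218950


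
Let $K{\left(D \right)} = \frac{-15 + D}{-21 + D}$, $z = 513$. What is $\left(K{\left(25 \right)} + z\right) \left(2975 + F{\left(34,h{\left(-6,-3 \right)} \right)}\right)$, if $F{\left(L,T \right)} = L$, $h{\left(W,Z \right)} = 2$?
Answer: $\frac{3102279}{2} \approx 1.5511 \cdot 10^{6}$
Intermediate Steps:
$K{\left(D \right)} = \frac{-15 + D}{-21 + D}$
$\left(K{\left(25 \right)} + z\right) \left(2975 + F{\left(34,h{\left(-6,-3 \right)} \right)}\right) = \left(\frac{-15 + 25}{-21 + 25} + 513\right) \left(2975 + 34\right) = \left(\frac{1}{4} \cdot 10 + 513\right) 3009 = \left(\frac{5}{2} + 513\right) 3009 = \frac{1031}{2} \cdot 3009 = \frac{3102279}{2}$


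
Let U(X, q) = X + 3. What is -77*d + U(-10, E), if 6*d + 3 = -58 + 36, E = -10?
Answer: 1883/6 ≈ 313.83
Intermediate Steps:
U(X, q) = 3 + X
d = -25/6 (d = -½ + (-58 + 36)/6 = -½ + (⅙)*(-22) = -½ - 11/3 = -25/6 ≈ -4.1667)
-77*d + U(-10, E) = -77*(-25/6) + (3 - 10) = 1925/6 - 7 = 1883/6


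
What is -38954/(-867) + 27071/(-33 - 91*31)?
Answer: 87704159/2474418 ≈ 35.444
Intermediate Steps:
-38954/(-867) + 27071/(-33 - 91*31) = -38954*(-1/867) + 27071/(-33 - 2821) = 38954/867 + 27071/(-2854) = 38954/867 + 27071*(-1/2854) = 38954/867 - 27071/2854 = 87704159/2474418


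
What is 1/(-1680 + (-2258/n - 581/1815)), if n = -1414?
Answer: -1283205/2154146032 ≈ -0.00059569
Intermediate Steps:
1/(-1680 + (-2258/n - 581/1815)) = 1/(-1680 + (-2258/(-1414) - 581/1815)) = 1/(-1680 + (-2258*(-1/1414) - 581*1/1815)) = 1/(-1680 + (1129/707 - 581/1815)) = 1/(-1680 + 1638368/1283205) = 1/(-2154146032/1283205) = -1283205/2154146032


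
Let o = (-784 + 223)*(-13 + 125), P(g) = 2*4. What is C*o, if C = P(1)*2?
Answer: -1005312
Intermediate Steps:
P(g) = 8
o = -62832 (o = -561*112 = -62832)
C = 16 (C = 8*2 = 16)
C*o = 16*(-62832) = -1005312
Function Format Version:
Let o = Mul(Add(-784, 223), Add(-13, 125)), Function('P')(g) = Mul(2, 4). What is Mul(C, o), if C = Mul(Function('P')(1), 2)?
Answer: -1005312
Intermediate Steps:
Function('P')(g) = 8
o = -62832 (o = Mul(-561, 112) = -62832)
C = 16 (C = Mul(8, 2) = 16)
Mul(C, o) = Mul(16, -62832) = -1005312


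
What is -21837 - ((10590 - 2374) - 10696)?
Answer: -19357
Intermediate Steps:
-21837 - ((10590 - 2374) - 10696) = -21837 - (8216 - 10696) = -21837 - 1*(-2480) = -21837 + 2480 = -19357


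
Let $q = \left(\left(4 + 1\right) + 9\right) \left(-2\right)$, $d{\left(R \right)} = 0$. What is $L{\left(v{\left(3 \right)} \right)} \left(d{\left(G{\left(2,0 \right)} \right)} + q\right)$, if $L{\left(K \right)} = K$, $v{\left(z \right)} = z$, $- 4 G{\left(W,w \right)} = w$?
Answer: $-84$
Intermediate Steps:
$G{\left(W,w \right)} = - \frac{w}{4}$
$q = -28$ ($q = \left(5 + 9\right) \left(-2\right) = 14 \left(-2\right) = -28$)
$L{\left(v{\left(3 \right)} \right)} \left(d{\left(G{\left(2,0 \right)} \right)} + q\right) = 3 \left(0 - 28\right) = 3 \left(-28\right) = -84$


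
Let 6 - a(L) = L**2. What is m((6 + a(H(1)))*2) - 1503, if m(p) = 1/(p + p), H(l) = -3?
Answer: -18035/12 ≈ -1502.9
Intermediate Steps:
a(L) = 6 - L**2
m(p) = 1/(2*p)
m((6 + a(H(1)))*2) - 1503 = 1/(2*(((6 + (6 - 1*(-3)**2))*2))) - 1503 = 1/(2*(((6 + (6 - 1*9))*2))) - 1503 = 1/(2*(((6 + (6 - 9))*2))) - 1503 = 1/(2*(((6 - 3)*2))) - 1503 = 1/(2*((3*2))) - 1503 = (1/2)/6 - 1503 = (1/2)*(1/6) - 1503 = 1/12 - 1503 = -18035/12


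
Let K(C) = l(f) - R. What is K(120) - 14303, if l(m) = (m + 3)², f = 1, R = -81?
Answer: -14206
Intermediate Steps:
l(m) = (3 + m)²
K(C) = 97 (K(C) = (3 + 1)² - 1*(-81) = 4² + 81 = 16 + 81 = 97)
K(120) - 14303 = 97 - 14303 = -14206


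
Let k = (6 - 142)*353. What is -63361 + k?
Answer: -111369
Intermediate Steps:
k = -48008 (k = -136*353 = -48008)
-63361 + k = -63361 - 48008 = -111369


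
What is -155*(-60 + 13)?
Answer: 7285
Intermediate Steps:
-155*(-60 + 13) = -155*(-47) = 7285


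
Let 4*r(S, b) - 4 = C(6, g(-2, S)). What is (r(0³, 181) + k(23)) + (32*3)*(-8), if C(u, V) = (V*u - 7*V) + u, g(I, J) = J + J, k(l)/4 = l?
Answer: -1347/2 ≈ -673.50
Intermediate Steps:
k(l) = 4*l
g(I, J) = 2*J
C(u, V) = u - 7*V + V*u (C(u, V) = (-7*V + V*u) + u = u - 7*V + V*u)
r(S, b) = 5/2 - S/2 (r(S, b) = 1 + (6 - 14*S + (2*S)*6)/4 = 1 + (6 - 14*S + 12*S)/4 = 1 + (6 - 2*S)/4 = 1 + (3/2 - S/2) = 5/2 - S/2)
(r(0³, 181) + k(23)) + (32*3)*(-8) = ((5/2 - ½*0³) + 4*23) + (32*3)*(-8) = ((5/2 - ½*0) + 92) + 96*(-8) = ((5/2 + 0) + 92) - 768 = (5/2 + 92) - 768 = 189/2 - 768 = -1347/2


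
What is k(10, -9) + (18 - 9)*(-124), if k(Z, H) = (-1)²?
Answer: -1115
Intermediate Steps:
k(Z, H) = 1
k(10, -9) + (18 - 9)*(-124) = 1 + (18 - 9)*(-124) = 1 + 9*(-124) = 1 - 1116 = -1115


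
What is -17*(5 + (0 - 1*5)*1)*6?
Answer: 0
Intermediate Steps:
-17*(5 + (0 - 1*5)*1)*6 = -17*(5 + (0 - 5)*1)*6 = -17*(5 - 5*1)*6 = -17*(5 - 5)*6 = -17*0*6 = 0*6 = 0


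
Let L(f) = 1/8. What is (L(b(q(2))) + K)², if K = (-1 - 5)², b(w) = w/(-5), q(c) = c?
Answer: 83521/64 ≈ 1305.0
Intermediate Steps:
b(w) = -w/5 (b(w) = w*(-⅕) = -w/5)
L(f) = ⅛
K = 36 (K = (-6)² = 36)
(L(b(q(2))) + K)² = (⅛ + 36)² = (289/8)² = 83521/64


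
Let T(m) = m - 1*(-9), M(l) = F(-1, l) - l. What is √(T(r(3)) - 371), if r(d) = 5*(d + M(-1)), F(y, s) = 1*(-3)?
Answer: I*√357 ≈ 18.894*I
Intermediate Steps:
F(y, s) = -3
M(l) = -3 - l
r(d) = -10 + 5*d (r(d) = 5*(d + (-3 - 1*(-1))) = 5*(d + (-3 + 1)) = 5*(d - 2) = 5*(-2 + d) = -10 + 5*d)
T(m) = 9 + m (T(m) = m + 9 = 9 + m)
√(T(r(3)) - 371) = √((9 + (-10 + 5*3)) - 371) = √((9 + (-10 + 15)) - 371) = √((9 + 5) - 371) = √(14 - 371) = √(-357) = I*√357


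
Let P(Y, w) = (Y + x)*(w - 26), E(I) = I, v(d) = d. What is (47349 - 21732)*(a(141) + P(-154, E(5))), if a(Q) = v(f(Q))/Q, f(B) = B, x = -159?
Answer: 168406158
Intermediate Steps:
a(Q) = 1 (a(Q) = Q/Q = 1)
P(Y, w) = (-159 + Y)*(-26 + w) (P(Y, w) = (Y - 159)*(w - 26) = (-159 + Y)*(-26 + w))
(47349 - 21732)*(a(141) + P(-154, E(5))) = (47349 - 21732)*(1 + (4134 - 159*5 - 26*(-154) - 154*5)) = 25617*(1 + (4134 - 795 + 4004 - 770)) = 25617*(1 + 6573) = 25617*6574 = 168406158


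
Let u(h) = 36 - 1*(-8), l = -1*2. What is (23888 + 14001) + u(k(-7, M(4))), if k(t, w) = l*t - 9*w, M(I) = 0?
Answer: 37933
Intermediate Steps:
l = -2
k(t, w) = -9*w - 2*t (k(t, w) = -2*t - 9*w = -9*w - 2*t)
u(h) = 44 (u(h) = 36 + 8 = 44)
(23888 + 14001) + u(k(-7, M(4))) = (23888 + 14001) + 44 = 37889 + 44 = 37933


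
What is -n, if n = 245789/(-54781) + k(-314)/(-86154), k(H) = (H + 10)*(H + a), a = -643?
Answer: 6185505379/786600379 ≈ 7.8636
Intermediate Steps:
k(H) = (-643 + H)*(10 + H) (k(H) = (H + 10)*(H - 643) = (10 + H)*(-643 + H) = (-643 + H)*(10 + H))
n = -6185505379/786600379 (n = 245789/(-54781) + (-6430 + (-314)² - 633*(-314))/(-86154) = 245789*(-1/54781) + (-6430 + 98596 + 198762)*(-1/86154) = -245789/54781 + 290928*(-1/86154) = -245789/54781 - 48488/14359 = -6185505379/786600379 ≈ -7.8636)
-n = -1*(-6185505379/786600379) = 6185505379/786600379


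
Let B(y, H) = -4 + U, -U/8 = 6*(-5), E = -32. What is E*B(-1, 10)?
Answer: -7552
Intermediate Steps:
U = 240 (U = -48*(-5) = -8*(-30) = 240)
B(y, H) = 236 (B(y, H) = -4 + 240 = 236)
E*B(-1, 10) = -32*236 = -7552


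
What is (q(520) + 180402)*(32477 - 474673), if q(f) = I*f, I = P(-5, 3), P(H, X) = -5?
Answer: -78623333192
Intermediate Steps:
I = -5
q(f) = -5*f
(q(520) + 180402)*(32477 - 474673) = (-5*520 + 180402)*(32477 - 474673) = (-2600 + 180402)*(-442196) = 177802*(-442196) = -78623333192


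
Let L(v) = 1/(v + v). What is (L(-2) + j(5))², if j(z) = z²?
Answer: 9801/16 ≈ 612.56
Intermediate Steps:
L(v) = 1/(2*v)
(L(-2) + j(5))² = ((½)/(-2) + 5²)² = ((½)*(-½) + 25)² = (-¼ + 25)² = (99/4)² = 9801/16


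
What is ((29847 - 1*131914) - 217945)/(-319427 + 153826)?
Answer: 320012/165601 ≈ 1.9324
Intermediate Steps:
((29847 - 1*131914) - 217945)/(-319427 + 153826) = ((29847 - 131914) - 217945)/(-165601) = (-102067 - 217945)*(-1/165601) = -320012*(-1/165601) = 320012/165601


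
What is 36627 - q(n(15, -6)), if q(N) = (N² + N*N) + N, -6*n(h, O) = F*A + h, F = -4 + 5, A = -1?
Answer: 329566/9 ≈ 36618.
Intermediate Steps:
F = 1
n(h, O) = ⅙ - h/6 (n(h, O) = -(1*(-1) + h)/6 = -(-1 + h)/6 = ⅙ - h/6)
q(N) = N + 2*N² (q(N) = (N² + N²) + N = 2*N² + N = N + 2*N²)
36627 - q(n(15, -6)) = 36627 - (⅙ - ⅙*15)*(1 + 2*(⅙ - ⅙*15)) = 36627 - (⅙ - 5/2)*(1 + 2*(⅙ - 5/2)) = 36627 - (-7)*(1 + 2*(-7/3))/3 = 36627 - (-7)*(1 - 14/3)/3 = 36627 - (-7)*(-11)/(3*3) = 36627 - 1*77/9 = 36627 - 77/9 = 329566/9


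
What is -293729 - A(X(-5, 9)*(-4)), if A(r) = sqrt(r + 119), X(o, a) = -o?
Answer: -293729 - 3*sqrt(11) ≈ -2.9374e+5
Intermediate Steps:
A(r) = sqrt(119 + r)
-293729 - A(X(-5, 9)*(-4)) = -293729 - sqrt(119 - 1*(-5)*(-4)) = -293729 - sqrt(119 + 5*(-4)) = -293729 - sqrt(119 - 20) = -293729 - sqrt(99) = -293729 - 3*sqrt(11)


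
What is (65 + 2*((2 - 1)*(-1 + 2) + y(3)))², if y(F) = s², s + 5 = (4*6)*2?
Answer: 14175225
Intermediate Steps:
s = 43 (s = -5 + (4*6)*2 = -5 + 24*2 = -5 + 48 = 43)
y(F) = 1849 (y(F) = 43² = 1849)
(65 + 2*((2 - 1)*(-1 + 2) + y(3)))² = (65 + 2*((2 - 1)*(-1 + 2) + 1849))² = (65 + 2*(1*1 + 1849))² = (65 + 2*(1 + 1849))² = (65 + 2*1850)² = (65 + 3700)² = 3765² = 14175225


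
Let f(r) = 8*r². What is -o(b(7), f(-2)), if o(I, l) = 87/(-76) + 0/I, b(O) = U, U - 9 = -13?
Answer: 87/76 ≈ 1.1447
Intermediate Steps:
U = -4 (U = 9 - 13 = -4)
b(O) = -4
o(I, l) = -87/76 (o(I, l) = 87*(-1/76) + 0 = -87/76 + 0 = -87/76)
-o(b(7), f(-2)) = -1*(-87/76) = 87/76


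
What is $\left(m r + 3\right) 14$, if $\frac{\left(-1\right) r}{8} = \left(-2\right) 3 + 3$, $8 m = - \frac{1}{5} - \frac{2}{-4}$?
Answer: $\frac{273}{5} \approx 54.6$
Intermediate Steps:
$m = \frac{3}{80}$ ($m = \frac{- \frac{1}{5} - \frac{2}{-4}}{8} = \frac{\left(-1\right) \frac{1}{5} - - \frac{1}{2}}{8} = \frac{- \frac{1}{5} + \frac{1}{2}}{8} = \frac{1}{8} \cdot \frac{3}{10} = \frac{3}{80} \approx 0.0375$)
$r = 24$ ($r = - 8 \left(\left(-2\right) 3 + 3\right) = - 8 \left(-6 + 3\right) = \left(-8\right) \left(-3\right) = 24$)
$\left(m r + 3\right) 14 = \left(\frac{3}{80} \cdot 24 + 3\right) 14 = \left(\frac{9}{10} + 3\right) 14 = \frac{39}{10} \cdot 14 = \frac{273}{5}$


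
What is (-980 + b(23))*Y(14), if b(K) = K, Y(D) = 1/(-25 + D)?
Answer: 87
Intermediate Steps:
(-980 + b(23))*Y(14) = (-980 + 23)/(-25 + 14) = -957/(-11) = -957*(-1/11) = 87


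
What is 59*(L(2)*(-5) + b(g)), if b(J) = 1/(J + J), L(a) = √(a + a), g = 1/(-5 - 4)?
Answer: -1711/2 ≈ -855.50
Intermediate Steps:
g = -⅑ (g = 1/(-9) = -⅑ ≈ -0.11111)
L(a) = √2*√a (L(a) = √(2*a) = √2*√a)
b(J) = 1/(2*J)
59*(L(2)*(-5) + b(g)) = 59*((√2*√2)*(-5) + 1/(2*(-⅑))) = 59*(2*(-5) + (½)*(-9)) = 59*(-10 - 9/2) = 59*(-29/2) = -1711/2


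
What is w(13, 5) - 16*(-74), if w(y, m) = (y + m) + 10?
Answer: 1212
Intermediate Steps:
w(y, m) = 10 + m + y (w(y, m) = (m + y) + 10 = 10 + m + y)
w(13, 5) - 16*(-74) = (10 + 5 + 13) - 16*(-74) = 28 + 1184 = 1212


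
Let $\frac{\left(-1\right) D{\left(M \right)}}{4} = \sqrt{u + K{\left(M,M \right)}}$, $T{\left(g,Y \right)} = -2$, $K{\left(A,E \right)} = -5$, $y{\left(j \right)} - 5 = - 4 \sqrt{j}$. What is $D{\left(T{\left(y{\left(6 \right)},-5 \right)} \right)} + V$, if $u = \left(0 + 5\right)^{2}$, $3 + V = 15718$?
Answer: $15715 - 8 \sqrt{5} \approx 15697.0$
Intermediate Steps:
$V = 15715$ ($V = -3 + 15718 = 15715$)
$y{\left(j \right)} = 5 - 4 \sqrt{j}$
$u = 25$ ($u = 5^{2} = 25$)
$D{\left(M \right)} = - 8 \sqrt{5}$ ($D{\left(M \right)} = - 4 \sqrt{25 - 5} = - 4 \sqrt{20} = - 4 \cdot 2 \sqrt{5} = - 8 \sqrt{5}$)
$D{\left(T{\left(y{\left(6 \right)},-5 \right)} \right)} + V = - 8 \sqrt{5} + 15715 = 15715 - 8 \sqrt{5}$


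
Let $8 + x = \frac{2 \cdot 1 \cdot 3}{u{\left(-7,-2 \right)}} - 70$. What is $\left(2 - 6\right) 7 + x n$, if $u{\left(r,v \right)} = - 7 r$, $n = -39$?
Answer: $\frac{147452}{49} \approx 3009.2$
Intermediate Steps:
$x = - \frac{3816}{49}$ ($x = -8 - \left(70 - \frac{2 \cdot 1 \cdot 3}{\left(-7\right) \left(-7\right)}\right) = -8 - \left(70 - \frac{2 \cdot 3}{49}\right) = -8 + \left(6 \cdot \frac{1}{49} - 70\right) = -8 + \left(\frac{6}{49} - 70\right) = -8 - \frac{3424}{49} = - \frac{3816}{49} \approx -77.878$)
$\left(2 - 6\right) 7 + x n = \left(2 - 6\right) 7 - - \frac{148824}{49} = \left(2 - 6\right) 7 + \frac{148824}{49} = \left(-4\right) 7 + \frac{148824}{49} = -28 + \frac{148824}{49} = \frac{147452}{49}$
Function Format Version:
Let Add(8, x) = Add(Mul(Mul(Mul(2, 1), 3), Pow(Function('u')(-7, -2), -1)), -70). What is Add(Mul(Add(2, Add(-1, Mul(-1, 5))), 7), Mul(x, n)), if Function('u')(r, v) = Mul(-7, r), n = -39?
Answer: Rational(147452, 49) ≈ 3009.2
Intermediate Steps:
x = Rational(-3816, 49) (x = Add(-8, Add(Mul(Mul(Mul(2, 1), 3), Pow(Mul(-7, -7), -1)), -70)) = Add(-8, Add(Mul(Mul(2, 3), Pow(49, -1)), -70)) = Add(-8, Add(Mul(6, Rational(1, 49)), -70)) = Add(-8, Add(Rational(6, 49), -70)) = Add(-8, Rational(-3424, 49)) = Rational(-3816, 49) ≈ -77.878)
Add(Mul(Add(2, Add(-1, Mul(-1, 5))), 7), Mul(x, n)) = Add(Mul(Add(2, Add(-1, Mul(-1, 5))), 7), Mul(Rational(-3816, 49), -39)) = Add(Mul(Add(2, Add(-1, -5)), 7), Rational(148824, 49)) = Add(Mul(Add(2, -6), 7), Rational(148824, 49)) = Add(Mul(-4, 7), Rational(148824, 49)) = Add(-28, Rational(148824, 49)) = Rational(147452, 49)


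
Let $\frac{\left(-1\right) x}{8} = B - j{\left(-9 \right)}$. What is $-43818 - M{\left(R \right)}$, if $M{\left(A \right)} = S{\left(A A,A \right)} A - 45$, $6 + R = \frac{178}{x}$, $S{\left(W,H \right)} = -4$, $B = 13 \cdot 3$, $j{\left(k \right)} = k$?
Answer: $- \frac{2102345}{48} \approx -43799.0$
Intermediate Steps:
$B = 39$
$x = -384$ ($x = - 8 \left(39 - -9\right) = - 8 \left(39 + 9\right) = \left(-8\right) 48 = -384$)
$R = - \frac{1241}{192}$ ($R = -6 + \frac{178}{-384} = -6 + 178 \left(- \frac{1}{384}\right) = -6 - \frac{89}{192} = - \frac{1241}{192} \approx -6.4635$)
$M{\left(A \right)} = -45 - 4 A$ ($M{\left(A \right)} = - 4 A - 45 = -45 - 4 A$)
$-43818 - M{\left(R \right)} = -43818 - \left(-45 - - \frac{1241}{48}\right) = -43818 - \left(-45 + \frac{1241}{48}\right) = -43818 - - \frac{919}{48} = -43818 + \frac{919}{48} = - \frac{2102345}{48}$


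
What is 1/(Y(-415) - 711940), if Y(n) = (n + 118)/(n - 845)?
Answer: -140/99671567 ≈ -1.4046e-6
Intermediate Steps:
Y(n) = (118 + n)/(-845 + n)
1/(Y(-415) - 711940) = 1/((118 - 415)/(-845 - 415) - 711940) = 1/(-297/(-1260) - 711940) = 1/(-1/1260*(-297) - 711940) = 1/(33/140 - 711940) = 1/(-99671567/140) = -140/99671567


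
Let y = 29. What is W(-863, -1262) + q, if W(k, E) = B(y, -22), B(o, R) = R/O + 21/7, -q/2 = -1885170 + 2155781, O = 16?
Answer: -4329763/8 ≈ -5.4122e+5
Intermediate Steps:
q = -541222 (q = -2*(-1885170 + 2155781) = -2*270611 = -541222)
B(o, R) = 3 + R/16 (B(o, R) = R/16 + 21/7 = R*(1/16) + 21*(⅐) = R/16 + 3 = 3 + R/16)
W(k, E) = 13/8 (W(k, E) = 3 + (1/16)*(-22) = 3 - 11/8 = 13/8)
W(-863, -1262) + q = 13/8 - 541222 = -4329763/8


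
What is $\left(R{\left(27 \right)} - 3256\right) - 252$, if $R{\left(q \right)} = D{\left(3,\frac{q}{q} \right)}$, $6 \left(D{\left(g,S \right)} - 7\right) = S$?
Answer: $- \frac{21005}{6} \approx -3500.8$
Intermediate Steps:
$D{\left(g,S \right)} = 7 + \frac{S}{6}$
$R{\left(q \right)} = \frac{43}{6}$ ($R{\left(q \right)} = 7 + \frac{q \frac{1}{q}}{6} = 7 + \frac{1}{6} \cdot 1 = 7 + \frac{1}{6} = \frac{43}{6}$)
$\left(R{\left(27 \right)} - 3256\right) - 252 = \left(\frac{43}{6} - 3256\right) - 252 = - \frac{19493}{6} - 252 = - \frac{21005}{6}$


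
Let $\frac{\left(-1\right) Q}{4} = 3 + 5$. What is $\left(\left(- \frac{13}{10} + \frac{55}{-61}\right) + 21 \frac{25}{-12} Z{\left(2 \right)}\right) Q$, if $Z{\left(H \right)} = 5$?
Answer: $\frac{2156488}{305} \approx 7070.5$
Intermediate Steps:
$Q = -32$ ($Q = - 4 \left(3 + 5\right) = \left(-4\right) 8 = -32$)
$\left(\left(- \frac{13}{10} + \frac{55}{-61}\right) + 21 \frac{25}{-12} Z{\left(2 \right)}\right) Q = \left(\left(- \frac{13}{10} + \frac{55}{-61}\right) + 21 \frac{25}{-12} \cdot 5\right) \left(-32\right) = \left(\left(\left(-13\right) \frac{1}{10} + 55 \left(- \frac{1}{61}\right)\right) + 21 \cdot 25 \left(- \frac{1}{12}\right) 5\right) \left(-32\right) = \left(\left(- \frac{13}{10} - \frac{55}{61}\right) + 21 \left(\left(- \frac{25}{12}\right) 5\right)\right) \left(-32\right) = \left(- \frac{1343}{610} + 21 \left(- \frac{125}{12}\right)\right) \left(-32\right) = \left(- \frac{1343}{610} - \frac{875}{4}\right) \left(-32\right) = \left(- \frac{269561}{1220}\right) \left(-32\right) = \frac{2156488}{305}$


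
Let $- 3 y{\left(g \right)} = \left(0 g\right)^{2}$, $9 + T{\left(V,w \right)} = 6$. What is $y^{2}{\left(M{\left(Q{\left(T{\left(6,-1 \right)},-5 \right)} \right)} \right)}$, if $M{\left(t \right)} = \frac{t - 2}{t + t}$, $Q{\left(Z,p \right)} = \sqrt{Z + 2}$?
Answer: $0$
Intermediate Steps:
$T{\left(V,w \right)} = -3$ ($T{\left(V,w \right)} = -9 + 6 = -3$)
$Q{\left(Z,p \right)} = \sqrt{2 + Z}$
$M{\left(t \right)} = \frac{-2 + t}{2 t}$
$y{\left(g \right)} = 0$ ($y{\left(g \right)} = - \frac{\left(0 g\right)^{2}}{3} = - \frac{0^{2}}{3} = \left(- \frac{1}{3}\right) 0 = 0$)
$y^{2}{\left(M{\left(Q{\left(T{\left(6,-1 \right)},-5 \right)} \right)} \right)} = 0^{2} = 0$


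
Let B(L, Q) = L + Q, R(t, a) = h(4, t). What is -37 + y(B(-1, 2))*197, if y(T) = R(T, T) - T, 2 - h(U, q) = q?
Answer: -37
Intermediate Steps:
h(U, q) = 2 - q
R(t, a) = 2 - t
y(T) = 2 - 2*T (y(T) = (2 - T) - T = 2 - 2*T)
-37 + y(B(-1, 2))*197 = -37 + (2 - 2*(-1 + 2))*197 = -37 + (2 - 2*1)*197 = -37 + (2 - 2)*197 = -37 + 0*197 = -37 + 0 = -37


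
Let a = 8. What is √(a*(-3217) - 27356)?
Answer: 2*I*√13273 ≈ 230.42*I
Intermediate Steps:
√(a*(-3217) - 27356) = √(8*(-3217) - 27356) = √(-25736 - 27356) = √(-53092) = 2*I*√13273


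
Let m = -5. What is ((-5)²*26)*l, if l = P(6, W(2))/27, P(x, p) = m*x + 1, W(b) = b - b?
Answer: -18850/27 ≈ -698.15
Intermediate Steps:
W(b) = 0
P(x, p) = 1 - 5*x (P(x, p) = -5*x + 1 = 1 - 5*x)
l = -29/27 (l = (1 - 5*6)/27 = (1 - 30)*(1/27) = -29*1/27 = -29/27 ≈ -1.0741)
((-5)²*26)*l = ((-5)²*26)*(-29/27) = (25*26)*(-29/27) = 650*(-29/27) = -18850/27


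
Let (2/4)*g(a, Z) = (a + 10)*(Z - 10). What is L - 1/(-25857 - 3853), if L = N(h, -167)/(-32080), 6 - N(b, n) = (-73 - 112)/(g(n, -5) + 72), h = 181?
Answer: -70452911/455770889760 ≈ -0.00015458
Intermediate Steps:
g(a, Z) = 2*(-10 + Z)*(10 + a) (g(a, Z) = 2*((a + 10)*(Z - 10)) = 2*((10 + a)*(-10 + Z)) = 2*((-10 + Z)*(10 + a)) = 2*(-10 + Z)*(10 + a))
N(b, n) = 6 + 185/(-228 - 30*n) (N(b, n) = 6 - (-73 - 112)/((-200 - 20*n + 20*(-5) + 2*(-5)*n) + 72) = 6 - (-185)/((-200 - 20*n - 100 - 10*n) + 72) = 6 - (-185)/((-300 - 30*n) + 72) = 6 - (-185)/(-228 - 30*n) = 6 + 185/(-228 - 30*n))
L = -28877/153406560 (L = ((1183 + 180*(-167))/(6*(38 + 5*(-167))))/(-32080) = ((1183 - 30060)/(6*(38 - 835)))*(-1/32080) = ((⅙)*(-28877)/(-797))*(-1/32080) = ((⅙)*(-1/797)*(-28877))*(-1/32080) = (28877/4782)*(-1/32080) = -28877/153406560 ≈ -0.00018824)
L - 1/(-25857 - 3853) = -28877/153406560 - 1/(-25857 - 3853) = -28877/153406560 - 1/(-29710) = -28877/153406560 - 1*(-1/29710) = -28877/153406560 + 1/29710 = -70452911/455770889760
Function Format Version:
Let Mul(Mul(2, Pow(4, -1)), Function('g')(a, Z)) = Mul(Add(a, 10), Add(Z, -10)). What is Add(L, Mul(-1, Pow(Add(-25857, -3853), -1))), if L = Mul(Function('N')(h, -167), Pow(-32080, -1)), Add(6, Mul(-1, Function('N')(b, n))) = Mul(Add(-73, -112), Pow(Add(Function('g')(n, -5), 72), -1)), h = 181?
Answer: Rational(-70452911, 455770889760) ≈ -0.00015458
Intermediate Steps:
Function('g')(a, Z) = Mul(2, Add(-10, Z), Add(10, a)) (Function('g')(a, Z) = Mul(2, Mul(Add(a, 10), Add(Z, -10))) = Mul(2, Mul(Add(10, a), Add(-10, Z))) = Mul(2, Mul(Add(-10, Z), Add(10, a))) = Mul(2, Add(-10, Z), Add(10, a)))
Function('N')(b, n) = Add(6, Mul(185, Pow(Add(-228, Mul(-30, n)), -1))) (Function('N')(b, n) = Add(6, Mul(-1, Mul(Add(-73, -112), Pow(Add(Add(-200, Mul(-20, n), Mul(20, -5), Mul(2, -5, n)), 72), -1)))) = Add(6, Mul(-1, Mul(-185, Pow(Add(Add(-200, Mul(-20, n), -100, Mul(-10, n)), 72), -1)))) = Add(6, Mul(-1, Mul(-185, Pow(Add(Add(-300, Mul(-30, n)), 72), -1)))) = Add(6, Mul(-1, Mul(-185, Pow(Add(-228, Mul(-30, n)), -1)))) = Add(6, Mul(185, Pow(Add(-228, Mul(-30, n)), -1))))
L = Rational(-28877, 153406560) (L = Mul(Mul(Rational(1, 6), Pow(Add(38, Mul(5, -167)), -1), Add(1183, Mul(180, -167))), Pow(-32080, -1)) = Mul(Mul(Rational(1, 6), Pow(Add(38, -835), -1), Add(1183, -30060)), Rational(-1, 32080)) = Mul(Mul(Rational(1, 6), Pow(-797, -1), -28877), Rational(-1, 32080)) = Mul(Mul(Rational(1, 6), Rational(-1, 797), -28877), Rational(-1, 32080)) = Mul(Rational(28877, 4782), Rational(-1, 32080)) = Rational(-28877, 153406560) ≈ -0.00018824)
Add(L, Mul(-1, Pow(Add(-25857, -3853), -1))) = Add(Rational(-28877, 153406560), Mul(-1, Pow(Add(-25857, -3853), -1))) = Add(Rational(-28877, 153406560), Mul(-1, Pow(-29710, -1))) = Add(Rational(-28877, 153406560), Mul(-1, Rational(-1, 29710))) = Add(Rational(-28877, 153406560), Rational(1, 29710)) = Rational(-70452911, 455770889760)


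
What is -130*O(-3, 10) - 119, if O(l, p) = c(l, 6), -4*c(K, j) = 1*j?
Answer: 76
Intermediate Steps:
c(K, j) = -j/4
O(l, p) = -3/2 (O(l, p) = -1/4*6 = -3/2)
-130*O(-3, 10) - 119 = -130*(-3/2) - 119 = 195 - 119 = 76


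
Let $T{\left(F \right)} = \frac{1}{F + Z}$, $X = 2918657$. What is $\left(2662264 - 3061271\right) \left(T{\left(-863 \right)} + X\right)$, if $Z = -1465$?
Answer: $- \frac{2711106326939465}{2328} \approx -1.1646 \cdot 10^{12}$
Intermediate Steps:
$T{\left(F \right)} = \frac{1}{-1465 + F}$ ($T{\left(F \right)} = \frac{1}{F - 1465} = \frac{1}{-1465 + F}$)
$\left(2662264 - 3061271\right) \left(T{\left(-863 \right)} + X\right) = \left(2662264 - 3061271\right) \left(\frac{1}{-1465 - 863} + 2918657\right) = - 399007 \left(\frac{1}{-2328} + 2918657\right) = - 399007 \left(- \frac{1}{2328} + 2918657\right) = \left(-399007\right) \frac{6794633495}{2328} = - \frac{2711106326939465}{2328}$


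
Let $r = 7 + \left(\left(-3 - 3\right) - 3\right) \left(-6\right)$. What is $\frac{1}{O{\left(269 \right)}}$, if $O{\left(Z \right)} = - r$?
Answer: $- \frac{1}{61} \approx -0.016393$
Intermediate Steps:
$r = 61$ ($r = 7 + \left(-6 - 3\right) \left(-6\right) = 7 - -54 = 7 + 54 = 61$)
$O{\left(Z \right)} = -61$ ($O{\left(Z \right)} = \left(-1\right) 61 = -61$)
$\frac{1}{O{\left(269 \right)}} = \frac{1}{-61} = - \frac{1}{61}$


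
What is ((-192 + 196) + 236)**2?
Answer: 57600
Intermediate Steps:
((-192 + 196) + 236)**2 = (4 + 236)**2 = 240**2 = 57600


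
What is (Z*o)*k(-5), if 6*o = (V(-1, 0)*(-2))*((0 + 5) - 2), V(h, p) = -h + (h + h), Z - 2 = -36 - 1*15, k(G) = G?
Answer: 245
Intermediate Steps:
Z = -49 (Z = 2 + (-36 - 1*15) = 2 + (-36 - 15) = 2 - 51 = -49)
V(h, p) = h (V(h, p) = -h + 2*h = h)
o = 1 (o = ((-1*(-2))*((0 + 5) - 2))/6 = (2*(5 - 2))/6 = (2*3)/6 = (1/6)*6 = 1)
(Z*o)*k(-5) = -49*1*(-5) = -49*(-5) = 245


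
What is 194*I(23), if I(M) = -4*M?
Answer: -17848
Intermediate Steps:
194*I(23) = 194*(-4*23) = 194*(-92) = -17848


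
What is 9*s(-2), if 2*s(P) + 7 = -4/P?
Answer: -45/2 ≈ -22.500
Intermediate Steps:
s(P) = -7/2 - 2/P (s(P) = -7/2 + (-4/P)/2 = -7/2 - 2/P)
9*s(-2) = 9*(-7/2 - 2/(-2)) = 9*(-7/2 - 2*(-½)) = 9*(-7/2 + 1) = 9*(-5/2) = -45/2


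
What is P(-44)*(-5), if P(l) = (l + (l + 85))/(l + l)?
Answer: -15/88 ≈ -0.17045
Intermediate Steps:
P(l) = (85 + 2*l)/(2*l) (P(l) = (l + (85 + l))/((2*l)) = (85 + 2*l)*(1/(2*l)) = (85 + 2*l)/(2*l))
P(-44)*(-5) = ((85/2 - 44)/(-44))*(-5) = -1/44*(-3/2)*(-5) = (3/88)*(-5) = -15/88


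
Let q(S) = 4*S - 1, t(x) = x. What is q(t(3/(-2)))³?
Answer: -343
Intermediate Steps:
q(S) = -1 + 4*S
q(t(3/(-2)))³ = (-1 + 4*(3/(-2)))³ = (-1 + 4*(3*(-½)))³ = (-1 + 4*(-3/2))³ = (-1 - 6)³ = (-7)³ = -343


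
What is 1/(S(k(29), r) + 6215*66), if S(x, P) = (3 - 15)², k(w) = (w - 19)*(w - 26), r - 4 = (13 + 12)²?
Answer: 1/410334 ≈ 2.4370e-6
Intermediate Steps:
r = 629 (r = 4 + (13 + 12)² = 4 + 25² = 4 + 625 = 629)
k(w) = (-26 + w)*(-19 + w) (k(w) = (-19 + w)*(-26 + w) = (-26 + w)*(-19 + w))
S(x, P) = 144 (S(x, P) = (-12)² = 144)
1/(S(k(29), r) + 6215*66) = 1/(144 + 6215*66) = 1/(144 + 410190) = 1/410334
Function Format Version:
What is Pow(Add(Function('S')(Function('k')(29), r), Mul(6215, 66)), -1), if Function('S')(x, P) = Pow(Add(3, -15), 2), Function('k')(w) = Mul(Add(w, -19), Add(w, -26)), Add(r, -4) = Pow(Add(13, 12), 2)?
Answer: Rational(1, 410334) ≈ 2.4370e-6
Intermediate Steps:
r = 629 (r = Add(4, Pow(Add(13, 12), 2)) = Add(4, Pow(25, 2)) = Add(4, 625) = 629)
Function('k')(w) = Mul(Add(-26, w), Add(-19, w)) (Function('k')(w) = Mul(Add(-19, w), Add(-26, w)) = Mul(Add(-26, w), Add(-19, w)))
Function('S')(x, P) = 144 (Function('S')(x, P) = Pow(-12, 2) = 144)
Pow(Add(Function('S')(Function('k')(29), r), Mul(6215, 66)), -1) = Pow(Add(144, Mul(6215, 66)), -1) = Pow(Add(144, 410190), -1) = Pow(410334, -1) = Rational(1, 410334)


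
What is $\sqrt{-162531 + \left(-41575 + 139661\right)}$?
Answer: $i \sqrt{64445} \approx 253.86 i$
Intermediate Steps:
$\sqrt{-162531 + \left(-41575 + 139661\right)} = \sqrt{-162531 + 98086} = \sqrt{-64445} = i \sqrt{64445}$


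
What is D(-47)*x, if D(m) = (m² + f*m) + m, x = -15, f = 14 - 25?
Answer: -40185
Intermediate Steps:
f = -11
D(m) = m² - 10*m (D(m) = (m² - 11*m) + m = m² - 10*m)
D(-47)*x = -47*(-10 - 47)*(-15) = -47*(-57)*(-15) = 2679*(-15) = -40185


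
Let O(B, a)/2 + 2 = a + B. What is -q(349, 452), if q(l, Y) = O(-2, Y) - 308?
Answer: -588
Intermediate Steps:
O(B, a) = -4 + 2*B + 2*a (O(B, a) = -4 + 2*(a + B) = -4 + 2*(B + a) = -4 + (2*B + 2*a) = -4 + 2*B + 2*a)
q(l, Y) = -316 + 2*Y (q(l, Y) = (-4 + 2*(-2) + 2*Y) - 308 = (-4 - 4 + 2*Y) - 308 = (-8 + 2*Y) - 308 = -316 + 2*Y)
-q(349, 452) = -(-316 + 2*452) = -(-316 + 904) = -1*588 = -588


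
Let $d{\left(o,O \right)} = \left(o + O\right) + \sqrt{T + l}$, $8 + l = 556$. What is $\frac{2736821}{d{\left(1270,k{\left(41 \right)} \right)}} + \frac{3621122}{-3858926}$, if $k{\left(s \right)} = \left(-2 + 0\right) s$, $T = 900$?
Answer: $\frac{1567698496887617}{680085541462} - \frac{2736821 \sqrt{362}}{704948} \approx 2231.3$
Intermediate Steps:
$l = 548$ ($l = -8 + 556 = 548$)
$k{\left(s \right)} = - 2 s$
$d{\left(o,O \right)} = O + o + 2 \sqrt{362}$ ($d{\left(o,O \right)} = \left(o + O\right) + \sqrt{900 + 548} = \left(O + o\right) + \sqrt{1448} = \left(O + o\right) + 2 \sqrt{362} = O + o + 2 \sqrt{362}$)
$\frac{2736821}{d{\left(1270,k{\left(41 \right)} \right)}} + \frac{3621122}{-3858926} = \frac{2736821}{\left(-2\right) 41 + 1270 + 2 \sqrt{362}} + \frac{3621122}{-3858926} = \frac{2736821}{-82 + 1270 + 2 \sqrt{362}} + 3621122 \left(- \frac{1}{3858926}\right) = \frac{2736821}{1188 + 2 \sqrt{362}} - \frac{1810561}{1929463} = - \frac{1810561}{1929463} + \frac{2736821}{1188 + 2 \sqrt{362}}$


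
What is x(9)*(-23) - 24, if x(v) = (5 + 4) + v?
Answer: -438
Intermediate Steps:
x(v) = 9 + v
x(9)*(-23) - 24 = (9 + 9)*(-23) - 24 = 18*(-23) - 24 = -414 - 24 = -438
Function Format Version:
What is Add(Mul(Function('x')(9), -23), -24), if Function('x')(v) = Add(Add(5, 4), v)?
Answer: -438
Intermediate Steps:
Function('x')(v) = Add(9, v)
Add(Mul(Function('x')(9), -23), -24) = Add(Mul(Add(9, 9), -23), -24) = Add(Mul(18, -23), -24) = Add(-414, -24) = -438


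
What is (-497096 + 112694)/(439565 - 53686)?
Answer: -384402/385879 ≈ -0.99617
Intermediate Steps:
(-497096 + 112694)/(439565 - 53686) = -384402/385879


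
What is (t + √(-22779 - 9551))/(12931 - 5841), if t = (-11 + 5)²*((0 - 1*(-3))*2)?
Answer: 108/3545 + I*√32330/7090 ≈ 0.030465 + 0.02536*I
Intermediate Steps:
t = 216 (t = (-6)²*((0 + 3)*2) = 36*(3*2) = 36*6 = 216)
(t + √(-22779 - 9551))/(12931 - 5841) = (216 + √(-22779 - 9551))/(12931 - 5841) = (216 + √(-32330))/7090 = (216 + I*√32330)*(1/7090) = 108/3545 + I*√32330/7090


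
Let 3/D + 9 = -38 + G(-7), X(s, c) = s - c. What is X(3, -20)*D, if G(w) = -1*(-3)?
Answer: -69/44 ≈ -1.5682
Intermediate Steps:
G(w) = 3
D = -3/44 (D = 3/(-9 + (-38 + 3)) = 3/(-9 - 35) = 3/(-44) = 3*(-1/44) = -3/44 ≈ -0.068182)
X(3, -20)*D = (3 - 1*(-20))*(-3/44) = (3 + 20)*(-3/44) = 23*(-3/44) = -69/44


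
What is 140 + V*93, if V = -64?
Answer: -5812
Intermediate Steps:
140 + V*93 = 140 - 64*93 = 140 - 5952 = -5812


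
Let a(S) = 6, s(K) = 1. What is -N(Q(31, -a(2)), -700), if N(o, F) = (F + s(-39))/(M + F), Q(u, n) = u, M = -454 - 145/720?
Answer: -100656/166205 ≈ -0.60561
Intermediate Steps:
M = -65405/144 (M = -454 - 145*1/720 = -454 - 29/144 = -65405/144 ≈ -454.20)
N(o, F) = (1 + F)/(-65405/144 + F) (N(o, F) = (F + 1)/(-65405/144 + F) = (1 + F)/(-65405/144 + F))
-N(Q(31, -a(2)), -700) = -144*(1 - 700)/(-65405 + 144*(-700)) = -144*(-699)/(-65405 - 100800) = -144*(-699)/(-166205) = -144*(-1)*(-699)/166205 = -1*100656/166205 = -100656/166205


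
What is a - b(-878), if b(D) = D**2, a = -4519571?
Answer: -5290455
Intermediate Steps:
a - b(-878) = -4519571 - 1*(-878)**2 = -4519571 - 1*770884 = -4519571 - 770884 = -5290455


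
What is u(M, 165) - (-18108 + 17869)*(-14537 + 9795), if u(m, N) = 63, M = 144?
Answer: -1133275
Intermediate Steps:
u(M, 165) - (-18108 + 17869)*(-14537 + 9795) = 63 - (-18108 + 17869)*(-14537 + 9795) = 63 - (-239)*(-4742) = 63 - 1*1133338 = 63 - 1133338 = -1133275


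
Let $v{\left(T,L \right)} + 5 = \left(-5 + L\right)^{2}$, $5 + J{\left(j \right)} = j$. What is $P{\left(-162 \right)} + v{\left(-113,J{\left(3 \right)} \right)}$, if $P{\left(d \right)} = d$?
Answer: $-118$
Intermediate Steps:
$J{\left(j \right)} = -5 + j$
$v{\left(T,L \right)} = -5 + \left(-5 + L\right)^{2}$
$P{\left(-162 \right)} + v{\left(-113,J{\left(3 \right)} \right)} = -162 - \left(5 - \left(-5 + \left(-5 + 3\right)\right)^{2}\right) = -162 - \left(5 - \left(-5 - 2\right)^{2}\right) = -162 - \left(5 - \left(-7\right)^{2}\right) = -162 + \left(-5 + 49\right) = -162 + 44 = -118$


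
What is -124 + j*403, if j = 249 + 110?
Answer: 144553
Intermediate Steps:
j = 359
-124 + j*403 = -124 + 359*403 = -124 + 144677 = 144553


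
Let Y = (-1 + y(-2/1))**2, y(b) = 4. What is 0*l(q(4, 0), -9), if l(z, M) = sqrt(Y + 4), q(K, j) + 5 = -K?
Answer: 0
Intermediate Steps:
q(K, j) = -5 - K
Y = 9 (Y = (-1 + 4)**2 = 3**2 = 9)
l(z, M) = sqrt(13) (l(z, M) = sqrt(9 + 4) = sqrt(13))
0*l(q(4, 0), -9) = 0*sqrt(13) = 0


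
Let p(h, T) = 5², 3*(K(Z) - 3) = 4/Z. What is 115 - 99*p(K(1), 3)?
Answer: -2360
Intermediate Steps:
K(Z) = 3 + 4/(3*Z) (K(Z) = 3 + (4/Z)/3 = 3 + 4/(3*Z))
p(h, T) = 25
115 - 99*p(K(1), 3) = 115 - 99*25 = 115 - 2475 = -2360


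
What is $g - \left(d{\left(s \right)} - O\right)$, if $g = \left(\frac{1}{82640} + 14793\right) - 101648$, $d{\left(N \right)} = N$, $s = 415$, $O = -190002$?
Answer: $- \frac{22913758079}{82640} \approx -2.7727 \cdot 10^{5}$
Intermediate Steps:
$g = - \frac{7177697199}{82640}$ ($g = \left(\frac{1}{82640} + 14793\right) - 101648 = \frac{1222493521}{82640} - 101648 = - \frac{7177697199}{82640} \approx -86855.0$)
$g - \left(d{\left(s \right)} - O\right) = - \frac{7177697199}{82640} - \left(415 - -190002\right) = - \frac{7177697199}{82640} - \left(415 + 190002\right) = - \frac{7177697199}{82640} - 190417 = - \frac{22913758079}{82640}$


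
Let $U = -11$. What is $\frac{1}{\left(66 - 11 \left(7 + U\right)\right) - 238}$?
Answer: $- \frac{1}{128} \approx -0.0078125$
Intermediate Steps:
$\frac{1}{\left(66 - 11 \left(7 + U\right)\right) - 238} = \frac{1}{\left(66 - 11 \left(7 - 11\right)\right) - 238} = \frac{1}{\left(66 - -44\right) - 238} = \frac{1}{\left(66 + 44\right) - 238} = \frac{1}{110 - 238} = \frac{1}{-128} = - \frac{1}{128}$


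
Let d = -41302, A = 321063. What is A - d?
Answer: 362365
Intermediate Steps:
A - d = 321063 - 1*(-41302) = 321063 + 41302 = 362365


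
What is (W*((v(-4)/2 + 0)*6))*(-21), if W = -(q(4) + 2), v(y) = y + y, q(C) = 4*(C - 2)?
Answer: -5040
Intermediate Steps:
q(C) = -8 + 4*C (q(C) = 4*(-2 + C) = -8 + 4*C)
v(y) = 2*y
W = -10 (W = -((-8 + 4*4) + 2) = -((-8 + 16) + 2) = -(8 + 2) = -1*10 = -10)
(W*((v(-4)/2 + 0)*6))*(-21) = -10*((2*(-4))/2 + 0)*6*(-21) = -10*(-8*½ + 0)*6*(-21) = -10*(-4 + 0)*6*(-21) = -(-40)*6*(-21) = -10*(-24)*(-21) = 240*(-21) = -5040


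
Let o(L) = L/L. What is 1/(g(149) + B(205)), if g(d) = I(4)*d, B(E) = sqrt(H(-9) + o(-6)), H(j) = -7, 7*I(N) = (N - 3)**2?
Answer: 1043/22495 - 49*I*sqrt(6)/22495 ≈ 0.046366 - 0.0053356*I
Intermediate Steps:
o(L) = 1
I(N) = (-3 + N)**2/7 (I(N) = (N - 3)**2/7 = (-3 + N)**2/7)
B(E) = I*sqrt(6) (B(E) = sqrt(-7 + 1) = sqrt(-6) = I*sqrt(6))
g(d) = d/7 (g(d) = ((-3 + 4)**2/7)*d = ((1/7)*1**2)*d = ((1/7)*1)*d = d/7)
1/(g(149) + B(205)) = 1/((1/7)*149 + I*sqrt(6)) = 1/(149/7 + I*sqrt(6))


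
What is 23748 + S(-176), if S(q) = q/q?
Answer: 23749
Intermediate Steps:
S(q) = 1
23748 + S(-176) = 23748 + 1 = 23749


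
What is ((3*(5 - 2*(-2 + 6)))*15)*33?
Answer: -4455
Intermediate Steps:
((3*(5 - 2*(-2 + 6)))*15)*33 = ((3*(5 - 2*4))*15)*33 = ((3*(5 - 8))*15)*33 = ((3*(-3))*15)*33 = -9*15*33 = -135*33 = -4455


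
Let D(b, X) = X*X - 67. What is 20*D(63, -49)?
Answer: 46680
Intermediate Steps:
D(b, X) = -67 + X² (D(b, X) = X² - 67 = -67 + X²)
20*D(63, -49) = 20*(-67 + (-49)²) = 20*(-67 + 2401) = 20*2334 = 46680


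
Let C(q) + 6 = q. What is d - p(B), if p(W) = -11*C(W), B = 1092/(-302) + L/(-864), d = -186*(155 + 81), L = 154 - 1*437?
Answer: -5740177489/130464 ≈ -43998.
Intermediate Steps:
C(q) = -6 + q
L = -283 (L = 154 - 437 = -283)
d = -43896 (d = -186*236 = -43896)
B = -429011/130464 (B = 1092/(-302) - 283/(-864) = 1092*(-1/302) - 283*(-1/864) = -546/151 + 283/864 = -429011/130464 ≈ -3.2883)
p(W) = 66 - 11*W (p(W) = -11*(-6 + W) = 66 - 11*W)
d - p(B) = -43896 - (66 - 11*(-429011/130464)) = -43896 - (66 + 4719121/130464) = -43896 - 1*13329745/130464 = -43896 - 13329745/130464 = -5740177489/130464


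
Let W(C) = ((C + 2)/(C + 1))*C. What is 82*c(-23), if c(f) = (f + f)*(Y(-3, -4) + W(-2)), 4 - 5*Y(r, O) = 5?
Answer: 3772/5 ≈ 754.40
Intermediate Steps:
Y(r, O) = -⅕ (Y(r, O) = ⅘ - ⅕*5 = ⅘ - 1 = -⅕)
W(C) = C*(2 + C)/(1 + C) (W(C) = ((2 + C)/(1 + C))*C = C*(2 + C)/(1 + C))
c(f) = -2*f/5 (c(f) = (f + f)*(-⅕ - 2*(2 - 2)/(1 - 2)) = (2*f)*(-⅕ - 2*0/(-1)) = (2*f)*(-⅕ - 2*(-1)*0) = (2*f)*(-⅕ + 0) = (2*f)*(-⅕) = -2*f/5)
82*c(-23) = 82*(-⅖*(-23)) = 82*(46/5) = 3772/5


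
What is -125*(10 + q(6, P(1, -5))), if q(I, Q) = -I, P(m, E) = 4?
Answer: -500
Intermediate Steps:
-125*(10 + q(6, P(1, -5))) = -125*(10 - 1*6) = -125*(10 - 6) = -125*4 = -500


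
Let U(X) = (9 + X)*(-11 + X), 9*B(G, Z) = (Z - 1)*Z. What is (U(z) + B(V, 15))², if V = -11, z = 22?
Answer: 1194649/9 ≈ 1.3274e+5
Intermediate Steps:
B(G, Z) = Z*(-1 + Z)/9 (B(G, Z) = ((Z - 1)*Z)/9 = ((-1 + Z)*Z)/9 = (Z*(-1 + Z))/9 = Z*(-1 + Z)/9)
U(X) = (-11 + X)*(9 + X)
(U(z) + B(V, 15))² = ((-99 + 22² - 2*22) + (⅑)*15*(-1 + 15))² = ((-99 + 484 - 44) + (⅑)*15*14)² = (341 + 70/3)² = (1093/3)² = 1194649/9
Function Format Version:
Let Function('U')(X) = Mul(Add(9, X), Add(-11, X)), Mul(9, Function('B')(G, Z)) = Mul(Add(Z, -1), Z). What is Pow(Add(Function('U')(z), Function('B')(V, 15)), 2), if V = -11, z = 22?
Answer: Rational(1194649, 9) ≈ 1.3274e+5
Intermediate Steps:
Function('B')(G, Z) = Mul(Rational(1, 9), Z, Add(-1, Z)) (Function('B')(G, Z) = Mul(Rational(1, 9), Mul(Add(Z, -1), Z)) = Mul(Rational(1, 9), Mul(Add(-1, Z), Z)) = Mul(Rational(1, 9), Mul(Z, Add(-1, Z))) = Mul(Rational(1, 9), Z, Add(-1, Z)))
Function('U')(X) = Mul(Add(-11, X), Add(9, X))
Pow(Add(Function('U')(z), Function('B')(V, 15)), 2) = Pow(Add(Add(-99, Pow(22, 2), Mul(-2, 22)), Mul(Rational(1, 9), 15, Add(-1, 15))), 2) = Pow(Add(Add(-99, 484, -44), Mul(Rational(1, 9), 15, 14)), 2) = Pow(Add(341, Rational(70, 3)), 2) = Pow(Rational(1093, 3), 2) = Rational(1194649, 9)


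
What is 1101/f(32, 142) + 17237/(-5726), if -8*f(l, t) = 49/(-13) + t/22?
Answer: -150390999/45808 ≈ -3283.1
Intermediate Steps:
f(l, t) = 49/104 - t/176 (f(l, t) = -(49/(-13) + t/22)/8 = -(49*(-1/13) + t*(1/22))/8 = -(-49/13 + t/22)/8 = 49/104 - t/176)
1101/f(32, 142) + 17237/(-5726) = 1101/(49/104 - 1/176*142) + 17237/(-5726) = 1101/(49/104 - 71/88) + 17237*(-1/5726) = 1101/(-48/143) - 17237/5726 = 1101*(-143/48) - 17237/5726 = -52481/16 - 17237/5726 = -150390999/45808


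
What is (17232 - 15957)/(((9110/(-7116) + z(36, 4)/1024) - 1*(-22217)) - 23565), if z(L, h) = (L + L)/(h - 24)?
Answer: -5806656000/6144961931 ≈ -0.94495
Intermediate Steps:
z(L, h) = 2*L/(-24 + h) (z(L, h) = (2*L)/(-24 + h) = 2*L/(-24 + h))
(17232 - 15957)/(((9110/(-7116) + z(36, 4)/1024) - 1*(-22217)) - 23565) = (17232 - 15957)/(((9110/(-7116) + (2*36/(-24 + 4))/1024) - 1*(-22217)) - 23565) = 1275/(((9110*(-1/7116) + (2*36/(-20))*(1/1024)) + 22217) - 23565) = 1275/(((-4555/3558 + (2*36*(-1/20))*(1/1024)) + 22217) - 23565) = 1275/(((-4555/3558 - 18/5*1/1024) + 22217) - 23565) = 1275/(((-4555/3558 - 9/2560) + 22217) - 23565) = 1275/((-5846411/4554240 + 22217) - 23565) = 1275/(101175703669/4554240 - 23565) = 1275/(-6144961931/4554240) = 1275*(-4554240/6144961931) = -5806656000/6144961931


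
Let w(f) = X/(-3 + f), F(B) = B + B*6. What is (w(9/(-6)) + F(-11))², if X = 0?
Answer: 5929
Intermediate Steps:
F(B) = 7*B (F(B) = B + 6*B = 7*B)
w(f) = 0 (w(f) = 0/(-3 + f) = 0)
(w(9/(-6)) + F(-11))² = (0 + 7*(-11))² = (0 - 77)² = (-77)² = 5929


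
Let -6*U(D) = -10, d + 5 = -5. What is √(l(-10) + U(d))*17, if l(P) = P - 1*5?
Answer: 34*I*√30/3 ≈ 62.075*I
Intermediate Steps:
d = -10 (d = -5 - 5 = -10)
l(P) = -5 + P (l(P) = P - 5 = -5 + P)
U(D) = 5/3 (U(D) = -⅙*(-10) = 5/3)
√(l(-10) + U(d))*17 = √((-5 - 10) + 5/3)*17 = √(-15 + 5/3)*17 = √(-40/3)*17 = (2*I*√30/3)*17 = 34*I*√30/3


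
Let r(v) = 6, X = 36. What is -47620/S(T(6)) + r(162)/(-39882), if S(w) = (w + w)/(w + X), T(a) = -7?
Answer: 4589687023/46529 ≈ 98641.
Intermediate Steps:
S(w) = 2*w/(36 + w) (S(w) = (w + w)/(w + 36) = (2*w)/(36 + w) = 2*w/(36 + w))
-47620/S(T(6)) + r(162)/(-39882) = -47620/(2*(-7)/(36 - 7)) + 6/(-39882) = -47620/(2*(-7)/29) + 6*(-1/39882) = -47620/(2*(-7)*(1/29)) - 1/6647 = -47620/(-14/29) - 1/6647 = -47620*(-29/14) - 1/6647 = 690490/7 - 1/6647 = 4589687023/46529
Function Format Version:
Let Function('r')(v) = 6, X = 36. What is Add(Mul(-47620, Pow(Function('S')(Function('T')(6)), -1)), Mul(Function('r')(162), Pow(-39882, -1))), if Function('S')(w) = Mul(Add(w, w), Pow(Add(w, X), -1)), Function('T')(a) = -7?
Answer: Rational(4589687023, 46529) ≈ 98641.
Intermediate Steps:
Function('S')(w) = Mul(2, w, Pow(Add(36, w), -1)) (Function('S')(w) = Mul(Add(w, w), Pow(Add(w, 36), -1)) = Mul(Mul(2, w), Pow(Add(36, w), -1)) = Mul(2, w, Pow(Add(36, w), -1)))
Add(Mul(-47620, Pow(Function('S')(Function('T')(6)), -1)), Mul(Function('r')(162), Pow(-39882, -1))) = Add(Mul(-47620, Pow(Mul(2, -7, Pow(Add(36, -7), -1)), -1)), Mul(6, Pow(-39882, -1))) = Add(Mul(-47620, Pow(Mul(2, -7, Pow(29, -1)), -1)), Mul(6, Rational(-1, 39882))) = Add(Mul(-47620, Pow(Mul(2, -7, Rational(1, 29)), -1)), Rational(-1, 6647)) = Add(Mul(-47620, Pow(Rational(-14, 29), -1)), Rational(-1, 6647)) = Add(Mul(-47620, Rational(-29, 14)), Rational(-1, 6647)) = Add(Rational(690490, 7), Rational(-1, 6647)) = Rational(4589687023, 46529)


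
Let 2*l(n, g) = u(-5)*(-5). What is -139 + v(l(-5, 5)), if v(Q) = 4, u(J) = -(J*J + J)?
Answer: -135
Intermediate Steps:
u(J) = -J - J² (u(J) = -(J² + J) = -(J + J²) = -J - J²)
l(n, g) = 50 (l(n, g) = (-1*(-5)*(1 - 5)*(-5))/2 = (-1*(-5)*(-4)*(-5))/2 = (-20*(-5))/2 = (½)*100 = 50)
-139 + v(l(-5, 5)) = -139 + 4 = -135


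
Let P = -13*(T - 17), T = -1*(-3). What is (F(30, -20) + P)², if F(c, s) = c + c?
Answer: 58564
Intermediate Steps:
T = 3
F(c, s) = 2*c
P = 182 (P = -13*(3 - 17) = -13*(-14) = 182)
(F(30, -20) + P)² = (2*30 + 182)² = (60 + 182)² = 242² = 58564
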